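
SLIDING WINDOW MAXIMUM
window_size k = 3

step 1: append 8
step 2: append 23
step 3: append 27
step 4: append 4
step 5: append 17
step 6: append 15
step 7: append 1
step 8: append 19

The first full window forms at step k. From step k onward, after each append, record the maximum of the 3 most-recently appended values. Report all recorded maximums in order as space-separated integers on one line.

step 1: append 8 -> window=[8] (not full yet)
step 2: append 23 -> window=[8, 23] (not full yet)
step 3: append 27 -> window=[8, 23, 27] -> max=27
step 4: append 4 -> window=[23, 27, 4] -> max=27
step 5: append 17 -> window=[27, 4, 17] -> max=27
step 6: append 15 -> window=[4, 17, 15] -> max=17
step 7: append 1 -> window=[17, 15, 1] -> max=17
step 8: append 19 -> window=[15, 1, 19] -> max=19

Answer: 27 27 27 17 17 19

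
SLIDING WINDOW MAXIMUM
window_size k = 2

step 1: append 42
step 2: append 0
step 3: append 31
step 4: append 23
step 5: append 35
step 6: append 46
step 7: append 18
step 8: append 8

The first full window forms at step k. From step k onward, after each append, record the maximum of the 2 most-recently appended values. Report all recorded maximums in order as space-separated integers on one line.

step 1: append 42 -> window=[42] (not full yet)
step 2: append 0 -> window=[42, 0] -> max=42
step 3: append 31 -> window=[0, 31] -> max=31
step 4: append 23 -> window=[31, 23] -> max=31
step 5: append 35 -> window=[23, 35] -> max=35
step 6: append 46 -> window=[35, 46] -> max=46
step 7: append 18 -> window=[46, 18] -> max=46
step 8: append 8 -> window=[18, 8] -> max=18

Answer: 42 31 31 35 46 46 18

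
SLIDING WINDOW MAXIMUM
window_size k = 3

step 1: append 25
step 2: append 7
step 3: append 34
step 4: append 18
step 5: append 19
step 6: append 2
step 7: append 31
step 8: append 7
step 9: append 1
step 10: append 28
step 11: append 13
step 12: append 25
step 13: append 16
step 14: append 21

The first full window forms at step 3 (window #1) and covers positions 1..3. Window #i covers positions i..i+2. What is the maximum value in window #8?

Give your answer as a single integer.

Answer: 28

Derivation:
step 1: append 25 -> window=[25] (not full yet)
step 2: append 7 -> window=[25, 7] (not full yet)
step 3: append 34 -> window=[25, 7, 34] -> max=34
step 4: append 18 -> window=[7, 34, 18] -> max=34
step 5: append 19 -> window=[34, 18, 19] -> max=34
step 6: append 2 -> window=[18, 19, 2] -> max=19
step 7: append 31 -> window=[19, 2, 31] -> max=31
step 8: append 7 -> window=[2, 31, 7] -> max=31
step 9: append 1 -> window=[31, 7, 1] -> max=31
step 10: append 28 -> window=[7, 1, 28] -> max=28
Window #8 max = 28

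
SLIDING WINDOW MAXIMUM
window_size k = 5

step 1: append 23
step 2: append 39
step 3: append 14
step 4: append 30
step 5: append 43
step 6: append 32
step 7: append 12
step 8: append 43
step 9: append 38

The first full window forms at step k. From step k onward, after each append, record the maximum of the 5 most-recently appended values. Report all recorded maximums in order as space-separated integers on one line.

step 1: append 23 -> window=[23] (not full yet)
step 2: append 39 -> window=[23, 39] (not full yet)
step 3: append 14 -> window=[23, 39, 14] (not full yet)
step 4: append 30 -> window=[23, 39, 14, 30] (not full yet)
step 5: append 43 -> window=[23, 39, 14, 30, 43] -> max=43
step 6: append 32 -> window=[39, 14, 30, 43, 32] -> max=43
step 7: append 12 -> window=[14, 30, 43, 32, 12] -> max=43
step 8: append 43 -> window=[30, 43, 32, 12, 43] -> max=43
step 9: append 38 -> window=[43, 32, 12, 43, 38] -> max=43

Answer: 43 43 43 43 43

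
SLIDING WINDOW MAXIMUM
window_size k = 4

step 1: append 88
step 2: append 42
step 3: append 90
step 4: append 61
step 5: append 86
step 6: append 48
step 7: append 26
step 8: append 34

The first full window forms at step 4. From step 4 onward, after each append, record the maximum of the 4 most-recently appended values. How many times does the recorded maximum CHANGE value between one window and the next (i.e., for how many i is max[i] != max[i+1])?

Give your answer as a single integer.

step 1: append 88 -> window=[88] (not full yet)
step 2: append 42 -> window=[88, 42] (not full yet)
step 3: append 90 -> window=[88, 42, 90] (not full yet)
step 4: append 61 -> window=[88, 42, 90, 61] -> max=90
step 5: append 86 -> window=[42, 90, 61, 86] -> max=90
step 6: append 48 -> window=[90, 61, 86, 48] -> max=90
step 7: append 26 -> window=[61, 86, 48, 26] -> max=86
step 8: append 34 -> window=[86, 48, 26, 34] -> max=86
Recorded maximums: 90 90 90 86 86
Changes between consecutive maximums: 1

Answer: 1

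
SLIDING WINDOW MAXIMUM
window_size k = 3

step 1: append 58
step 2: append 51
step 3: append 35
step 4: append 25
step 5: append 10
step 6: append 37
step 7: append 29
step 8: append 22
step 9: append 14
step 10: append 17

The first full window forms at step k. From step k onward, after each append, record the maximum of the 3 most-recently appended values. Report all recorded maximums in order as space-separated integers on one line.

Answer: 58 51 35 37 37 37 29 22

Derivation:
step 1: append 58 -> window=[58] (not full yet)
step 2: append 51 -> window=[58, 51] (not full yet)
step 3: append 35 -> window=[58, 51, 35] -> max=58
step 4: append 25 -> window=[51, 35, 25] -> max=51
step 5: append 10 -> window=[35, 25, 10] -> max=35
step 6: append 37 -> window=[25, 10, 37] -> max=37
step 7: append 29 -> window=[10, 37, 29] -> max=37
step 8: append 22 -> window=[37, 29, 22] -> max=37
step 9: append 14 -> window=[29, 22, 14] -> max=29
step 10: append 17 -> window=[22, 14, 17] -> max=22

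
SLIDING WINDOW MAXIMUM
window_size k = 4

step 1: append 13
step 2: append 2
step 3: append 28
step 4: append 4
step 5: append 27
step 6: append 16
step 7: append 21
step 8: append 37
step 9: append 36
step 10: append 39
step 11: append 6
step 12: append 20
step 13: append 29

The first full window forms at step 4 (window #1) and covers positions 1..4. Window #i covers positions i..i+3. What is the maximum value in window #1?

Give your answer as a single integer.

Answer: 28

Derivation:
step 1: append 13 -> window=[13] (not full yet)
step 2: append 2 -> window=[13, 2] (not full yet)
step 3: append 28 -> window=[13, 2, 28] (not full yet)
step 4: append 4 -> window=[13, 2, 28, 4] -> max=28
Window #1 max = 28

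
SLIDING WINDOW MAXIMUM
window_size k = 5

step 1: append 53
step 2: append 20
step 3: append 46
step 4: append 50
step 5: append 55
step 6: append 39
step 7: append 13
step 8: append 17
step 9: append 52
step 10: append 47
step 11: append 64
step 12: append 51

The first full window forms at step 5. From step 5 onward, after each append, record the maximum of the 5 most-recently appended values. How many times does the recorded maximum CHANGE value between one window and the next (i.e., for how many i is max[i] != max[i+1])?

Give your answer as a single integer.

step 1: append 53 -> window=[53] (not full yet)
step 2: append 20 -> window=[53, 20] (not full yet)
step 3: append 46 -> window=[53, 20, 46] (not full yet)
step 4: append 50 -> window=[53, 20, 46, 50] (not full yet)
step 5: append 55 -> window=[53, 20, 46, 50, 55] -> max=55
step 6: append 39 -> window=[20, 46, 50, 55, 39] -> max=55
step 7: append 13 -> window=[46, 50, 55, 39, 13] -> max=55
step 8: append 17 -> window=[50, 55, 39, 13, 17] -> max=55
step 9: append 52 -> window=[55, 39, 13, 17, 52] -> max=55
step 10: append 47 -> window=[39, 13, 17, 52, 47] -> max=52
step 11: append 64 -> window=[13, 17, 52, 47, 64] -> max=64
step 12: append 51 -> window=[17, 52, 47, 64, 51] -> max=64
Recorded maximums: 55 55 55 55 55 52 64 64
Changes between consecutive maximums: 2

Answer: 2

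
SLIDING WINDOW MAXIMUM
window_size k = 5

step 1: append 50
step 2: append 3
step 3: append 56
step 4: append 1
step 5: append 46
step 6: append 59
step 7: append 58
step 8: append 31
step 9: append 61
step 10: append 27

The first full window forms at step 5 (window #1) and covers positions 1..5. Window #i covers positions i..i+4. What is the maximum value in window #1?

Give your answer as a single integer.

step 1: append 50 -> window=[50] (not full yet)
step 2: append 3 -> window=[50, 3] (not full yet)
step 3: append 56 -> window=[50, 3, 56] (not full yet)
step 4: append 1 -> window=[50, 3, 56, 1] (not full yet)
step 5: append 46 -> window=[50, 3, 56, 1, 46] -> max=56
Window #1 max = 56

Answer: 56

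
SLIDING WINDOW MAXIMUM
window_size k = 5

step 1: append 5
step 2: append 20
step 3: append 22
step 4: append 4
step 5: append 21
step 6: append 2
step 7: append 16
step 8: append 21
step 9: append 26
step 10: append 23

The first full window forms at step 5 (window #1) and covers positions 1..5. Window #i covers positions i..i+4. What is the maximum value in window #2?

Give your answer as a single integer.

step 1: append 5 -> window=[5] (not full yet)
step 2: append 20 -> window=[5, 20] (not full yet)
step 3: append 22 -> window=[5, 20, 22] (not full yet)
step 4: append 4 -> window=[5, 20, 22, 4] (not full yet)
step 5: append 21 -> window=[5, 20, 22, 4, 21] -> max=22
step 6: append 2 -> window=[20, 22, 4, 21, 2] -> max=22
Window #2 max = 22

Answer: 22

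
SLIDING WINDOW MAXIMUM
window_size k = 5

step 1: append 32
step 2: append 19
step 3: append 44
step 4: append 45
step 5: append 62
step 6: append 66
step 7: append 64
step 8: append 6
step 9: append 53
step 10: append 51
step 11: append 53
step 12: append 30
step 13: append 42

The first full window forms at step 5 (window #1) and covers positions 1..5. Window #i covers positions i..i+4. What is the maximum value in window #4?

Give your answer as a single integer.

Answer: 66

Derivation:
step 1: append 32 -> window=[32] (not full yet)
step 2: append 19 -> window=[32, 19] (not full yet)
step 3: append 44 -> window=[32, 19, 44] (not full yet)
step 4: append 45 -> window=[32, 19, 44, 45] (not full yet)
step 5: append 62 -> window=[32, 19, 44, 45, 62] -> max=62
step 6: append 66 -> window=[19, 44, 45, 62, 66] -> max=66
step 7: append 64 -> window=[44, 45, 62, 66, 64] -> max=66
step 8: append 6 -> window=[45, 62, 66, 64, 6] -> max=66
Window #4 max = 66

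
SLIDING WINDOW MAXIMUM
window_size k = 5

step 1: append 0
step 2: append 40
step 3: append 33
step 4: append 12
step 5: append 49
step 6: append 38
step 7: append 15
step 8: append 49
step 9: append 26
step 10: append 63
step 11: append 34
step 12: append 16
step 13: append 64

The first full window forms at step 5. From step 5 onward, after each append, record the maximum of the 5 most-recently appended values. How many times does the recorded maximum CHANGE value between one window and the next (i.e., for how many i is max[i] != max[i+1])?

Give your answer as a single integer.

step 1: append 0 -> window=[0] (not full yet)
step 2: append 40 -> window=[0, 40] (not full yet)
step 3: append 33 -> window=[0, 40, 33] (not full yet)
step 4: append 12 -> window=[0, 40, 33, 12] (not full yet)
step 5: append 49 -> window=[0, 40, 33, 12, 49] -> max=49
step 6: append 38 -> window=[40, 33, 12, 49, 38] -> max=49
step 7: append 15 -> window=[33, 12, 49, 38, 15] -> max=49
step 8: append 49 -> window=[12, 49, 38, 15, 49] -> max=49
step 9: append 26 -> window=[49, 38, 15, 49, 26] -> max=49
step 10: append 63 -> window=[38, 15, 49, 26, 63] -> max=63
step 11: append 34 -> window=[15, 49, 26, 63, 34] -> max=63
step 12: append 16 -> window=[49, 26, 63, 34, 16] -> max=63
step 13: append 64 -> window=[26, 63, 34, 16, 64] -> max=64
Recorded maximums: 49 49 49 49 49 63 63 63 64
Changes between consecutive maximums: 2

Answer: 2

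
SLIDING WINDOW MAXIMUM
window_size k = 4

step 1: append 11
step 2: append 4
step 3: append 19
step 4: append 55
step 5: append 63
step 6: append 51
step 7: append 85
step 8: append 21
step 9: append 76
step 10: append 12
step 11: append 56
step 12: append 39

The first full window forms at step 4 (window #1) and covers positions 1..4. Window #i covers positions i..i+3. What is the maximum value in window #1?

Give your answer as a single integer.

step 1: append 11 -> window=[11] (not full yet)
step 2: append 4 -> window=[11, 4] (not full yet)
step 3: append 19 -> window=[11, 4, 19] (not full yet)
step 4: append 55 -> window=[11, 4, 19, 55] -> max=55
Window #1 max = 55

Answer: 55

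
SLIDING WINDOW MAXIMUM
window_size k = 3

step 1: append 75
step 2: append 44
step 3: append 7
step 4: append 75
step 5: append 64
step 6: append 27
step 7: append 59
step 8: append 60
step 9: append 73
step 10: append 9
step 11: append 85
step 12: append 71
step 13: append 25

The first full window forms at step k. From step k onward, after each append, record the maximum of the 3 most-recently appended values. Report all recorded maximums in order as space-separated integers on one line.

Answer: 75 75 75 75 64 60 73 73 85 85 85

Derivation:
step 1: append 75 -> window=[75] (not full yet)
step 2: append 44 -> window=[75, 44] (not full yet)
step 3: append 7 -> window=[75, 44, 7] -> max=75
step 4: append 75 -> window=[44, 7, 75] -> max=75
step 5: append 64 -> window=[7, 75, 64] -> max=75
step 6: append 27 -> window=[75, 64, 27] -> max=75
step 7: append 59 -> window=[64, 27, 59] -> max=64
step 8: append 60 -> window=[27, 59, 60] -> max=60
step 9: append 73 -> window=[59, 60, 73] -> max=73
step 10: append 9 -> window=[60, 73, 9] -> max=73
step 11: append 85 -> window=[73, 9, 85] -> max=85
step 12: append 71 -> window=[9, 85, 71] -> max=85
step 13: append 25 -> window=[85, 71, 25] -> max=85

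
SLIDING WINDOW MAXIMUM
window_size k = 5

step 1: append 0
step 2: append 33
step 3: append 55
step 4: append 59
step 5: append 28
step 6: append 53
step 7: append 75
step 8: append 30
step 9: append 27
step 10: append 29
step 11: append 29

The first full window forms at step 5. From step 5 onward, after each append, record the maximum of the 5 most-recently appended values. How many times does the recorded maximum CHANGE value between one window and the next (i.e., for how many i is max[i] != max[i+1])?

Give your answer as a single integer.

step 1: append 0 -> window=[0] (not full yet)
step 2: append 33 -> window=[0, 33] (not full yet)
step 3: append 55 -> window=[0, 33, 55] (not full yet)
step 4: append 59 -> window=[0, 33, 55, 59] (not full yet)
step 5: append 28 -> window=[0, 33, 55, 59, 28] -> max=59
step 6: append 53 -> window=[33, 55, 59, 28, 53] -> max=59
step 7: append 75 -> window=[55, 59, 28, 53, 75] -> max=75
step 8: append 30 -> window=[59, 28, 53, 75, 30] -> max=75
step 9: append 27 -> window=[28, 53, 75, 30, 27] -> max=75
step 10: append 29 -> window=[53, 75, 30, 27, 29] -> max=75
step 11: append 29 -> window=[75, 30, 27, 29, 29] -> max=75
Recorded maximums: 59 59 75 75 75 75 75
Changes between consecutive maximums: 1

Answer: 1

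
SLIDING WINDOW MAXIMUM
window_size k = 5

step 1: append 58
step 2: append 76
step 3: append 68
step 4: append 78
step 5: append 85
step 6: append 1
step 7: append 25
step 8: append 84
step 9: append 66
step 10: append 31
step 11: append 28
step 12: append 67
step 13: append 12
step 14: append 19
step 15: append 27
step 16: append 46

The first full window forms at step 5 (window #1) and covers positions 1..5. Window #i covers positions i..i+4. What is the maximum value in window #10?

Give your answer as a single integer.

Answer: 67

Derivation:
step 1: append 58 -> window=[58] (not full yet)
step 2: append 76 -> window=[58, 76] (not full yet)
step 3: append 68 -> window=[58, 76, 68] (not full yet)
step 4: append 78 -> window=[58, 76, 68, 78] (not full yet)
step 5: append 85 -> window=[58, 76, 68, 78, 85] -> max=85
step 6: append 1 -> window=[76, 68, 78, 85, 1] -> max=85
step 7: append 25 -> window=[68, 78, 85, 1, 25] -> max=85
step 8: append 84 -> window=[78, 85, 1, 25, 84] -> max=85
step 9: append 66 -> window=[85, 1, 25, 84, 66] -> max=85
step 10: append 31 -> window=[1, 25, 84, 66, 31] -> max=84
step 11: append 28 -> window=[25, 84, 66, 31, 28] -> max=84
step 12: append 67 -> window=[84, 66, 31, 28, 67] -> max=84
step 13: append 12 -> window=[66, 31, 28, 67, 12] -> max=67
step 14: append 19 -> window=[31, 28, 67, 12, 19] -> max=67
Window #10 max = 67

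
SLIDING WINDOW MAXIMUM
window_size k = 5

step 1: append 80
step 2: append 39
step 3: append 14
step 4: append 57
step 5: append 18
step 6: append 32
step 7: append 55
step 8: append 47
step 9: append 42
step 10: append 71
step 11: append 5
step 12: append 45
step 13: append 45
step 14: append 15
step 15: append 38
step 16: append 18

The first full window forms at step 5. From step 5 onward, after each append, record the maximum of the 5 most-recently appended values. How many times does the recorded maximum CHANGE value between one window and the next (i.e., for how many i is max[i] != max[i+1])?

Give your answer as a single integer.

step 1: append 80 -> window=[80] (not full yet)
step 2: append 39 -> window=[80, 39] (not full yet)
step 3: append 14 -> window=[80, 39, 14] (not full yet)
step 4: append 57 -> window=[80, 39, 14, 57] (not full yet)
step 5: append 18 -> window=[80, 39, 14, 57, 18] -> max=80
step 6: append 32 -> window=[39, 14, 57, 18, 32] -> max=57
step 7: append 55 -> window=[14, 57, 18, 32, 55] -> max=57
step 8: append 47 -> window=[57, 18, 32, 55, 47] -> max=57
step 9: append 42 -> window=[18, 32, 55, 47, 42] -> max=55
step 10: append 71 -> window=[32, 55, 47, 42, 71] -> max=71
step 11: append 5 -> window=[55, 47, 42, 71, 5] -> max=71
step 12: append 45 -> window=[47, 42, 71, 5, 45] -> max=71
step 13: append 45 -> window=[42, 71, 5, 45, 45] -> max=71
step 14: append 15 -> window=[71, 5, 45, 45, 15] -> max=71
step 15: append 38 -> window=[5, 45, 45, 15, 38] -> max=45
step 16: append 18 -> window=[45, 45, 15, 38, 18] -> max=45
Recorded maximums: 80 57 57 57 55 71 71 71 71 71 45 45
Changes between consecutive maximums: 4

Answer: 4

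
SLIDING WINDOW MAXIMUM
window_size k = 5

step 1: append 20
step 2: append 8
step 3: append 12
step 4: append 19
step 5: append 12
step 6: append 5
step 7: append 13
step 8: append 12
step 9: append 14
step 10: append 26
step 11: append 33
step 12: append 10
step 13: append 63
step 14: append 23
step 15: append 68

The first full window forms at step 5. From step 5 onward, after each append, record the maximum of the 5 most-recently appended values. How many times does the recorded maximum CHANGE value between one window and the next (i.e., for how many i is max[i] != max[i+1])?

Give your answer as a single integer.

Answer: 6

Derivation:
step 1: append 20 -> window=[20] (not full yet)
step 2: append 8 -> window=[20, 8] (not full yet)
step 3: append 12 -> window=[20, 8, 12] (not full yet)
step 4: append 19 -> window=[20, 8, 12, 19] (not full yet)
step 5: append 12 -> window=[20, 8, 12, 19, 12] -> max=20
step 6: append 5 -> window=[8, 12, 19, 12, 5] -> max=19
step 7: append 13 -> window=[12, 19, 12, 5, 13] -> max=19
step 8: append 12 -> window=[19, 12, 5, 13, 12] -> max=19
step 9: append 14 -> window=[12, 5, 13, 12, 14] -> max=14
step 10: append 26 -> window=[5, 13, 12, 14, 26] -> max=26
step 11: append 33 -> window=[13, 12, 14, 26, 33] -> max=33
step 12: append 10 -> window=[12, 14, 26, 33, 10] -> max=33
step 13: append 63 -> window=[14, 26, 33, 10, 63] -> max=63
step 14: append 23 -> window=[26, 33, 10, 63, 23] -> max=63
step 15: append 68 -> window=[33, 10, 63, 23, 68] -> max=68
Recorded maximums: 20 19 19 19 14 26 33 33 63 63 68
Changes between consecutive maximums: 6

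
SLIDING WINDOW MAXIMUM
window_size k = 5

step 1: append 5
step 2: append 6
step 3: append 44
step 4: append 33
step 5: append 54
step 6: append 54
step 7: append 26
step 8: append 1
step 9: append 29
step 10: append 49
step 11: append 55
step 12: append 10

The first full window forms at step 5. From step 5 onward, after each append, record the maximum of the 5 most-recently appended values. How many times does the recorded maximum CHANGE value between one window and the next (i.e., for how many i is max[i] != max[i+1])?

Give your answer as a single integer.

Answer: 1

Derivation:
step 1: append 5 -> window=[5] (not full yet)
step 2: append 6 -> window=[5, 6] (not full yet)
step 3: append 44 -> window=[5, 6, 44] (not full yet)
step 4: append 33 -> window=[5, 6, 44, 33] (not full yet)
step 5: append 54 -> window=[5, 6, 44, 33, 54] -> max=54
step 6: append 54 -> window=[6, 44, 33, 54, 54] -> max=54
step 7: append 26 -> window=[44, 33, 54, 54, 26] -> max=54
step 8: append 1 -> window=[33, 54, 54, 26, 1] -> max=54
step 9: append 29 -> window=[54, 54, 26, 1, 29] -> max=54
step 10: append 49 -> window=[54, 26, 1, 29, 49] -> max=54
step 11: append 55 -> window=[26, 1, 29, 49, 55] -> max=55
step 12: append 10 -> window=[1, 29, 49, 55, 10] -> max=55
Recorded maximums: 54 54 54 54 54 54 55 55
Changes between consecutive maximums: 1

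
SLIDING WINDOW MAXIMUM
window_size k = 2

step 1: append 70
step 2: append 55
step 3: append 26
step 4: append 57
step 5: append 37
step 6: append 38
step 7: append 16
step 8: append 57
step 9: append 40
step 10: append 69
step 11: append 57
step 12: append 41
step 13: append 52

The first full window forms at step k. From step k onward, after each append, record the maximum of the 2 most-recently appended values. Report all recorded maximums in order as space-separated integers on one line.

step 1: append 70 -> window=[70] (not full yet)
step 2: append 55 -> window=[70, 55] -> max=70
step 3: append 26 -> window=[55, 26] -> max=55
step 4: append 57 -> window=[26, 57] -> max=57
step 5: append 37 -> window=[57, 37] -> max=57
step 6: append 38 -> window=[37, 38] -> max=38
step 7: append 16 -> window=[38, 16] -> max=38
step 8: append 57 -> window=[16, 57] -> max=57
step 9: append 40 -> window=[57, 40] -> max=57
step 10: append 69 -> window=[40, 69] -> max=69
step 11: append 57 -> window=[69, 57] -> max=69
step 12: append 41 -> window=[57, 41] -> max=57
step 13: append 52 -> window=[41, 52] -> max=52

Answer: 70 55 57 57 38 38 57 57 69 69 57 52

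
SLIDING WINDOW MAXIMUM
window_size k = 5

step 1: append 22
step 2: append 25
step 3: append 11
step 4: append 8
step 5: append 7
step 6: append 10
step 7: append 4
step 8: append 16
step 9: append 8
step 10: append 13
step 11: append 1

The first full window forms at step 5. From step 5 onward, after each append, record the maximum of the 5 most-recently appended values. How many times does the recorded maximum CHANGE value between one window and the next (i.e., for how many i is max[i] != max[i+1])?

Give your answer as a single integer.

Answer: 2

Derivation:
step 1: append 22 -> window=[22] (not full yet)
step 2: append 25 -> window=[22, 25] (not full yet)
step 3: append 11 -> window=[22, 25, 11] (not full yet)
step 4: append 8 -> window=[22, 25, 11, 8] (not full yet)
step 5: append 7 -> window=[22, 25, 11, 8, 7] -> max=25
step 6: append 10 -> window=[25, 11, 8, 7, 10] -> max=25
step 7: append 4 -> window=[11, 8, 7, 10, 4] -> max=11
step 8: append 16 -> window=[8, 7, 10, 4, 16] -> max=16
step 9: append 8 -> window=[7, 10, 4, 16, 8] -> max=16
step 10: append 13 -> window=[10, 4, 16, 8, 13] -> max=16
step 11: append 1 -> window=[4, 16, 8, 13, 1] -> max=16
Recorded maximums: 25 25 11 16 16 16 16
Changes between consecutive maximums: 2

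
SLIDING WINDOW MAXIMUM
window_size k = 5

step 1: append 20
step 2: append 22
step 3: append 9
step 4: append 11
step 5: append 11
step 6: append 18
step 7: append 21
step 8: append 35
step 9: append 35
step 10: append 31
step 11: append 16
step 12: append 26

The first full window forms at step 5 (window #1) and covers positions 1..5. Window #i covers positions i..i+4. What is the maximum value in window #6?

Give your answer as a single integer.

Answer: 35

Derivation:
step 1: append 20 -> window=[20] (not full yet)
step 2: append 22 -> window=[20, 22] (not full yet)
step 3: append 9 -> window=[20, 22, 9] (not full yet)
step 4: append 11 -> window=[20, 22, 9, 11] (not full yet)
step 5: append 11 -> window=[20, 22, 9, 11, 11] -> max=22
step 6: append 18 -> window=[22, 9, 11, 11, 18] -> max=22
step 7: append 21 -> window=[9, 11, 11, 18, 21] -> max=21
step 8: append 35 -> window=[11, 11, 18, 21, 35] -> max=35
step 9: append 35 -> window=[11, 18, 21, 35, 35] -> max=35
step 10: append 31 -> window=[18, 21, 35, 35, 31] -> max=35
Window #6 max = 35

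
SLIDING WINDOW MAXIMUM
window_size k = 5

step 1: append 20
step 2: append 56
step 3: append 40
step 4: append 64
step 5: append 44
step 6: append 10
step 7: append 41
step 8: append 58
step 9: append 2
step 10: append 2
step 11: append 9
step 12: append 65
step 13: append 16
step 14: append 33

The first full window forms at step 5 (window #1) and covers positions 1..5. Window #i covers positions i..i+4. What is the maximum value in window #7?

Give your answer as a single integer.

step 1: append 20 -> window=[20] (not full yet)
step 2: append 56 -> window=[20, 56] (not full yet)
step 3: append 40 -> window=[20, 56, 40] (not full yet)
step 4: append 64 -> window=[20, 56, 40, 64] (not full yet)
step 5: append 44 -> window=[20, 56, 40, 64, 44] -> max=64
step 6: append 10 -> window=[56, 40, 64, 44, 10] -> max=64
step 7: append 41 -> window=[40, 64, 44, 10, 41] -> max=64
step 8: append 58 -> window=[64, 44, 10, 41, 58] -> max=64
step 9: append 2 -> window=[44, 10, 41, 58, 2] -> max=58
step 10: append 2 -> window=[10, 41, 58, 2, 2] -> max=58
step 11: append 9 -> window=[41, 58, 2, 2, 9] -> max=58
Window #7 max = 58

Answer: 58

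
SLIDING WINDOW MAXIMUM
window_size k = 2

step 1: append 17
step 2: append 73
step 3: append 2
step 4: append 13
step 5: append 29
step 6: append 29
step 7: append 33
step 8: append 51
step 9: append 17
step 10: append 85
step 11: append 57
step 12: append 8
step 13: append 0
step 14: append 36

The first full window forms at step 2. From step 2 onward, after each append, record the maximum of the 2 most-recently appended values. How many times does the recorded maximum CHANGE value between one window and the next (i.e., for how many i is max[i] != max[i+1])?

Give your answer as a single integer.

step 1: append 17 -> window=[17] (not full yet)
step 2: append 73 -> window=[17, 73] -> max=73
step 3: append 2 -> window=[73, 2] -> max=73
step 4: append 13 -> window=[2, 13] -> max=13
step 5: append 29 -> window=[13, 29] -> max=29
step 6: append 29 -> window=[29, 29] -> max=29
step 7: append 33 -> window=[29, 33] -> max=33
step 8: append 51 -> window=[33, 51] -> max=51
step 9: append 17 -> window=[51, 17] -> max=51
step 10: append 85 -> window=[17, 85] -> max=85
step 11: append 57 -> window=[85, 57] -> max=85
step 12: append 8 -> window=[57, 8] -> max=57
step 13: append 0 -> window=[8, 0] -> max=8
step 14: append 36 -> window=[0, 36] -> max=36
Recorded maximums: 73 73 13 29 29 33 51 51 85 85 57 8 36
Changes between consecutive maximums: 8

Answer: 8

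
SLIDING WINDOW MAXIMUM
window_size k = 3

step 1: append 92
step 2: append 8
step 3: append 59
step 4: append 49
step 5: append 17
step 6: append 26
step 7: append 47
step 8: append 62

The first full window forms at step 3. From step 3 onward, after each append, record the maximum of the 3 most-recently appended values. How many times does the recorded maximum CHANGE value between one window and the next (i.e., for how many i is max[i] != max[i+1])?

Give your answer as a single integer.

Answer: 4

Derivation:
step 1: append 92 -> window=[92] (not full yet)
step 2: append 8 -> window=[92, 8] (not full yet)
step 3: append 59 -> window=[92, 8, 59] -> max=92
step 4: append 49 -> window=[8, 59, 49] -> max=59
step 5: append 17 -> window=[59, 49, 17] -> max=59
step 6: append 26 -> window=[49, 17, 26] -> max=49
step 7: append 47 -> window=[17, 26, 47] -> max=47
step 8: append 62 -> window=[26, 47, 62] -> max=62
Recorded maximums: 92 59 59 49 47 62
Changes between consecutive maximums: 4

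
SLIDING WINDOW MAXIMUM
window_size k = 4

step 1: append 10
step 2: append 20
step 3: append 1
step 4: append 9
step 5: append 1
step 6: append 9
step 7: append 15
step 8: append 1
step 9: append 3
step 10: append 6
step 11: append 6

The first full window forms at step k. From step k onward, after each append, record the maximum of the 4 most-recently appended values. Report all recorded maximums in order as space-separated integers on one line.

Answer: 20 20 9 15 15 15 15 6

Derivation:
step 1: append 10 -> window=[10] (not full yet)
step 2: append 20 -> window=[10, 20] (not full yet)
step 3: append 1 -> window=[10, 20, 1] (not full yet)
step 4: append 9 -> window=[10, 20, 1, 9] -> max=20
step 5: append 1 -> window=[20, 1, 9, 1] -> max=20
step 6: append 9 -> window=[1, 9, 1, 9] -> max=9
step 7: append 15 -> window=[9, 1, 9, 15] -> max=15
step 8: append 1 -> window=[1, 9, 15, 1] -> max=15
step 9: append 3 -> window=[9, 15, 1, 3] -> max=15
step 10: append 6 -> window=[15, 1, 3, 6] -> max=15
step 11: append 6 -> window=[1, 3, 6, 6] -> max=6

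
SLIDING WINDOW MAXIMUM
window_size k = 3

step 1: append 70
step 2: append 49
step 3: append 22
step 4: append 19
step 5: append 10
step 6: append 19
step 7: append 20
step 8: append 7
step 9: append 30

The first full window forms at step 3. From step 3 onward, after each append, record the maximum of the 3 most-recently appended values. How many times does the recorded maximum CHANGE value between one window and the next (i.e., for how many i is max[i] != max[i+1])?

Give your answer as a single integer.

step 1: append 70 -> window=[70] (not full yet)
step 2: append 49 -> window=[70, 49] (not full yet)
step 3: append 22 -> window=[70, 49, 22] -> max=70
step 4: append 19 -> window=[49, 22, 19] -> max=49
step 5: append 10 -> window=[22, 19, 10] -> max=22
step 6: append 19 -> window=[19, 10, 19] -> max=19
step 7: append 20 -> window=[10, 19, 20] -> max=20
step 8: append 7 -> window=[19, 20, 7] -> max=20
step 9: append 30 -> window=[20, 7, 30] -> max=30
Recorded maximums: 70 49 22 19 20 20 30
Changes between consecutive maximums: 5

Answer: 5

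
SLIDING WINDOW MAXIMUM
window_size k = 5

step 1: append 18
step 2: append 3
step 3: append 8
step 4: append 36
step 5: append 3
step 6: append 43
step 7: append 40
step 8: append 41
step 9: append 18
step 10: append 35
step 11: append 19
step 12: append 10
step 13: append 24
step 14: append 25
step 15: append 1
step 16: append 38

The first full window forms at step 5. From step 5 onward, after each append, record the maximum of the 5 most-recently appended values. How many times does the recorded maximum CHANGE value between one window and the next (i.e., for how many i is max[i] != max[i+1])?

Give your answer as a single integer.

Answer: 5

Derivation:
step 1: append 18 -> window=[18] (not full yet)
step 2: append 3 -> window=[18, 3] (not full yet)
step 3: append 8 -> window=[18, 3, 8] (not full yet)
step 4: append 36 -> window=[18, 3, 8, 36] (not full yet)
step 5: append 3 -> window=[18, 3, 8, 36, 3] -> max=36
step 6: append 43 -> window=[3, 8, 36, 3, 43] -> max=43
step 7: append 40 -> window=[8, 36, 3, 43, 40] -> max=43
step 8: append 41 -> window=[36, 3, 43, 40, 41] -> max=43
step 9: append 18 -> window=[3, 43, 40, 41, 18] -> max=43
step 10: append 35 -> window=[43, 40, 41, 18, 35] -> max=43
step 11: append 19 -> window=[40, 41, 18, 35, 19] -> max=41
step 12: append 10 -> window=[41, 18, 35, 19, 10] -> max=41
step 13: append 24 -> window=[18, 35, 19, 10, 24] -> max=35
step 14: append 25 -> window=[35, 19, 10, 24, 25] -> max=35
step 15: append 1 -> window=[19, 10, 24, 25, 1] -> max=25
step 16: append 38 -> window=[10, 24, 25, 1, 38] -> max=38
Recorded maximums: 36 43 43 43 43 43 41 41 35 35 25 38
Changes between consecutive maximums: 5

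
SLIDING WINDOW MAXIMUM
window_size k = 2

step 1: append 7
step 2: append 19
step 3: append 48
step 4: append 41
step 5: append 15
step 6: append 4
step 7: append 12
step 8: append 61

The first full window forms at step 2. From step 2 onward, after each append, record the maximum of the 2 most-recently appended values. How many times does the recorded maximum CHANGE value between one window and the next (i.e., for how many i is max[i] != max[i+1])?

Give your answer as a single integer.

Answer: 5

Derivation:
step 1: append 7 -> window=[7] (not full yet)
step 2: append 19 -> window=[7, 19] -> max=19
step 3: append 48 -> window=[19, 48] -> max=48
step 4: append 41 -> window=[48, 41] -> max=48
step 5: append 15 -> window=[41, 15] -> max=41
step 6: append 4 -> window=[15, 4] -> max=15
step 7: append 12 -> window=[4, 12] -> max=12
step 8: append 61 -> window=[12, 61] -> max=61
Recorded maximums: 19 48 48 41 15 12 61
Changes between consecutive maximums: 5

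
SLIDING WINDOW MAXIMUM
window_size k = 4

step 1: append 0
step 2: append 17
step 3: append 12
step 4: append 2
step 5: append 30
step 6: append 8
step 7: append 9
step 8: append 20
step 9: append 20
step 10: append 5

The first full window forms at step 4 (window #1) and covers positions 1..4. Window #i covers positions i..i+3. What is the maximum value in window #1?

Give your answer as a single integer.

step 1: append 0 -> window=[0] (not full yet)
step 2: append 17 -> window=[0, 17] (not full yet)
step 3: append 12 -> window=[0, 17, 12] (not full yet)
step 4: append 2 -> window=[0, 17, 12, 2] -> max=17
Window #1 max = 17

Answer: 17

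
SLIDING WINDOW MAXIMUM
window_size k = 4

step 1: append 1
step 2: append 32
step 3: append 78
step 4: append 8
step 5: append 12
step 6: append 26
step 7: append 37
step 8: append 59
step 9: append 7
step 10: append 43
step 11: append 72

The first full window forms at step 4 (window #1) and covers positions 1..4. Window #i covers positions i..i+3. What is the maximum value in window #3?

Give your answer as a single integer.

step 1: append 1 -> window=[1] (not full yet)
step 2: append 32 -> window=[1, 32] (not full yet)
step 3: append 78 -> window=[1, 32, 78] (not full yet)
step 4: append 8 -> window=[1, 32, 78, 8] -> max=78
step 5: append 12 -> window=[32, 78, 8, 12] -> max=78
step 6: append 26 -> window=[78, 8, 12, 26] -> max=78
Window #3 max = 78

Answer: 78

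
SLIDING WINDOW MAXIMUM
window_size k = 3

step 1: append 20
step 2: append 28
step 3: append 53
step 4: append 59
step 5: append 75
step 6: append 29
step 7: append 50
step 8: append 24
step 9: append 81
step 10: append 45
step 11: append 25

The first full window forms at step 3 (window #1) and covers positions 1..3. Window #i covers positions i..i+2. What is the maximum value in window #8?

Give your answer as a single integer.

step 1: append 20 -> window=[20] (not full yet)
step 2: append 28 -> window=[20, 28] (not full yet)
step 3: append 53 -> window=[20, 28, 53] -> max=53
step 4: append 59 -> window=[28, 53, 59] -> max=59
step 5: append 75 -> window=[53, 59, 75] -> max=75
step 6: append 29 -> window=[59, 75, 29] -> max=75
step 7: append 50 -> window=[75, 29, 50] -> max=75
step 8: append 24 -> window=[29, 50, 24] -> max=50
step 9: append 81 -> window=[50, 24, 81] -> max=81
step 10: append 45 -> window=[24, 81, 45] -> max=81
Window #8 max = 81

Answer: 81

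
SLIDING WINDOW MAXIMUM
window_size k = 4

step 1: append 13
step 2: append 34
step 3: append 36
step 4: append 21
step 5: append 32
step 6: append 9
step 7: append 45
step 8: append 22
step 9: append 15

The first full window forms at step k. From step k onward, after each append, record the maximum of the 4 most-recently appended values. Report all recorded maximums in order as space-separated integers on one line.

step 1: append 13 -> window=[13] (not full yet)
step 2: append 34 -> window=[13, 34] (not full yet)
step 3: append 36 -> window=[13, 34, 36] (not full yet)
step 4: append 21 -> window=[13, 34, 36, 21] -> max=36
step 5: append 32 -> window=[34, 36, 21, 32] -> max=36
step 6: append 9 -> window=[36, 21, 32, 9] -> max=36
step 7: append 45 -> window=[21, 32, 9, 45] -> max=45
step 8: append 22 -> window=[32, 9, 45, 22] -> max=45
step 9: append 15 -> window=[9, 45, 22, 15] -> max=45

Answer: 36 36 36 45 45 45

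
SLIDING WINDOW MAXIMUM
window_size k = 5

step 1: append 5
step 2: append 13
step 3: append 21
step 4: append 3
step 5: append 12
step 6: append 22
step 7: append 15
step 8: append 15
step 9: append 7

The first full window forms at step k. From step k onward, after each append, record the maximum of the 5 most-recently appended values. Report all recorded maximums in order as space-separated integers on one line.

Answer: 21 22 22 22 22

Derivation:
step 1: append 5 -> window=[5] (not full yet)
step 2: append 13 -> window=[5, 13] (not full yet)
step 3: append 21 -> window=[5, 13, 21] (not full yet)
step 4: append 3 -> window=[5, 13, 21, 3] (not full yet)
step 5: append 12 -> window=[5, 13, 21, 3, 12] -> max=21
step 6: append 22 -> window=[13, 21, 3, 12, 22] -> max=22
step 7: append 15 -> window=[21, 3, 12, 22, 15] -> max=22
step 8: append 15 -> window=[3, 12, 22, 15, 15] -> max=22
step 9: append 7 -> window=[12, 22, 15, 15, 7] -> max=22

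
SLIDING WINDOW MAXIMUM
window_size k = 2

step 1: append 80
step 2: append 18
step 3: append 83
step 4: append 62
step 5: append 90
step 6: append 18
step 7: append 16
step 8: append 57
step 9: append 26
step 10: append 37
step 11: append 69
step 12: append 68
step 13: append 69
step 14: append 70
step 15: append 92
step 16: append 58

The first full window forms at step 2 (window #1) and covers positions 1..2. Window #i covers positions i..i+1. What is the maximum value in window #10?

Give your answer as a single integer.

step 1: append 80 -> window=[80] (not full yet)
step 2: append 18 -> window=[80, 18] -> max=80
step 3: append 83 -> window=[18, 83] -> max=83
step 4: append 62 -> window=[83, 62] -> max=83
step 5: append 90 -> window=[62, 90] -> max=90
step 6: append 18 -> window=[90, 18] -> max=90
step 7: append 16 -> window=[18, 16] -> max=18
step 8: append 57 -> window=[16, 57] -> max=57
step 9: append 26 -> window=[57, 26] -> max=57
step 10: append 37 -> window=[26, 37] -> max=37
step 11: append 69 -> window=[37, 69] -> max=69
Window #10 max = 69

Answer: 69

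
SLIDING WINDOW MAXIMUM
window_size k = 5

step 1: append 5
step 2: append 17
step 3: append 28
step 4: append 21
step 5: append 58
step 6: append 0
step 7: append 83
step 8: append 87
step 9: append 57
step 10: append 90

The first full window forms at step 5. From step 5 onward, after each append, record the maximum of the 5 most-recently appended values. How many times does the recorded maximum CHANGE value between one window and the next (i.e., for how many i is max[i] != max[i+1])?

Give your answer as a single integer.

step 1: append 5 -> window=[5] (not full yet)
step 2: append 17 -> window=[5, 17] (not full yet)
step 3: append 28 -> window=[5, 17, 28] (not full yet)
step 4: append 21 -> window=[5, 17, 28, 21] (not full yet)
step 5: append 58 -> window=[5, 17, 28, 21, 58] -> max=58
step 6: append 0 -> window=[17, 28, 21, 58, 0] -> max=58
step 7: append 83 -> window=[28, 21, 58, 0, 83] -> max=83
step 8: append 87 -> window=[21, 58, 0, 83, 87] -> max=87
step 9: append 57 -> window=[58, 0, 83, 87, 57] -> max=87
step 10: append 90 -> window=[0, 83, 87, 57, 90] -> max=90
Recorded maximums: 58 58 83 87 87 90
Changes between consecutive maximums: 3

Answer: 3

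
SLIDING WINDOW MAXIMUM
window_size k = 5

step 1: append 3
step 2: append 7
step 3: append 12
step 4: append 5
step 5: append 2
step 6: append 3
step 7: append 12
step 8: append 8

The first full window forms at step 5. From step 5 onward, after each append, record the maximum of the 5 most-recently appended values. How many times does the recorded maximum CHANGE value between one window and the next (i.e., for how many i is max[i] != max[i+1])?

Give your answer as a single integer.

Answer: 0

Derivation:
step 1: append 3 -> window=[3] (not full yet)
step 2: append 7 -> window=[3, 7] (not full yet)
step 3: append 12 -> window=[3, 7, 12] (not full yet)
step 4: append 5 -> window=[3, 7, 12, 5] (not full yet)
step 5: append 2 -> window=[3, 7, 12, 5, 2] -> max=12
step 6: append 3 -> window=[7, 12, 5, 2, 3] -> max=12
step 7: append 12 -> window=[12, 5, 2, 3, 12] -> max=12
step 8: append 8 -> window=[5, 2, 3, 12, 8] -> max=12
Recorded maximums: 12 12 12 12
Changes between consecutive maximums: 0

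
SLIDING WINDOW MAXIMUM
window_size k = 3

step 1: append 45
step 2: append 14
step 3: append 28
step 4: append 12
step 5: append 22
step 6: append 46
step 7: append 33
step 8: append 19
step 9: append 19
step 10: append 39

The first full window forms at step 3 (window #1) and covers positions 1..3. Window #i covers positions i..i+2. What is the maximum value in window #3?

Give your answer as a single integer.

Answer: 28

Derivation:
step 1: append 45 -> window=[45] (not full yet)
step 2: append 14 -> window=[45, 14] (not full yet)
step 3: append 28 -> window=[45, 14, 28] -> max=45
step 4: append 12 -> window=[14, 28, 12] -> max=28
step 5: append 22 -> window=[28, 12, 22] -> max=28
Window #3 max = 28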